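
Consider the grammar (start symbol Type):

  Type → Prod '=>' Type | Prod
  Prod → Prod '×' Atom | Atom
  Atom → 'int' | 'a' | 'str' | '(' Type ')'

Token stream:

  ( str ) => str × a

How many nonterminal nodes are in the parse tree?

[Type [Prod [Atom ( [Type [Prod [Atom str]]] )]] => [Type [Prod [Prod [Atom str]] × [Atom a]]]]

11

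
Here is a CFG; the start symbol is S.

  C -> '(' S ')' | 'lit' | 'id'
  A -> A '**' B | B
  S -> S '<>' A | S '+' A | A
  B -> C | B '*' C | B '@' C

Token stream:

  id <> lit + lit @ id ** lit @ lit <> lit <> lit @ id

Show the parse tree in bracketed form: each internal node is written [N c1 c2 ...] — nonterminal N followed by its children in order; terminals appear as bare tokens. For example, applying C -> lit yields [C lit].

[S [S [S [S [S [A [B [C id]]]] <> [A [B [C lit]]]] + [A [A [B [B [C lit]] @ [C id]]] ** [B [B [C lit]] @ [C lit]]]] <> [A [B [C lit]]]] <> [A [B [B [C lit]] @ [C id]]]]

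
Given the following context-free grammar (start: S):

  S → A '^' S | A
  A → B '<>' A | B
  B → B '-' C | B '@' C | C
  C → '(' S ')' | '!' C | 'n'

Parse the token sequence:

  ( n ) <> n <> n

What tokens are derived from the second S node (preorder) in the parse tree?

[S [A [B [C ( [S [A [B [C n]]]] )]] <> [A [B [C n]] <> [A [B [C n]]]]]]

n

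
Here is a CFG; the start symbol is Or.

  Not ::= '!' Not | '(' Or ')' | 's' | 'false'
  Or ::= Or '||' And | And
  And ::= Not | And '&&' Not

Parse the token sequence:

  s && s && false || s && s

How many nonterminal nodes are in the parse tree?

12

[Or [Or [And [And [And [Not s]] && [Not s]] && [Not false]]] || [And [And [Not s]] && [Not s]]]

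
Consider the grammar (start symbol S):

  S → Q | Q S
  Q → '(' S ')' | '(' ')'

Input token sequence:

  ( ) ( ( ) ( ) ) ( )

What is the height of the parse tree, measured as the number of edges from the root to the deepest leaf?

6

[S [Q ( )] [S [Q ( [S [Q ( )] [S [Q ( )]]] )] [S [Q ( )]]]]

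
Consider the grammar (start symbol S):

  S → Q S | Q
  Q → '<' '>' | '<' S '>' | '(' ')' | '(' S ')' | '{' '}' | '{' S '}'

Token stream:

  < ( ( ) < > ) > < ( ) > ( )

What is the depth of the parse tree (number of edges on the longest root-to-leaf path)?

[S [Q < [S [Q ( [S [Q ( )] [S [Q < >]]] )]] >] [S [Q < [S [Q ( )]] >] [S [Q ( )]]]]

7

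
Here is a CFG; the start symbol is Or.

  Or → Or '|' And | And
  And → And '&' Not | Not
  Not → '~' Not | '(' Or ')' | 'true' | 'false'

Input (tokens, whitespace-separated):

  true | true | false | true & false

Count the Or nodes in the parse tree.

[Or [Or [Or [Or [And [Not true]]] | [And [Not true]]] | [And [Not false]]] | [And [And [Not true]] & [Not false]]]

4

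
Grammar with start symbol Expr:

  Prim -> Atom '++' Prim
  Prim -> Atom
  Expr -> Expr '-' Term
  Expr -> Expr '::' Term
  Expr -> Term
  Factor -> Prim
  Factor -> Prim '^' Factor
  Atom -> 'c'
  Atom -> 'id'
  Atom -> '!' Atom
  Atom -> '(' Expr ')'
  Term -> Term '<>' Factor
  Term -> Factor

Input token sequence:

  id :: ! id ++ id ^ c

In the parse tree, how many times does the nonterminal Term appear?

[Expr [Expr [Term [Factor [Prim [Atom id]]]]] :: [Term [Factor [Prim [Atom ! [Atom id]] ++ [Prim [Atom id]]] ^ [Factor [Prim [Atom c]]]]]]

2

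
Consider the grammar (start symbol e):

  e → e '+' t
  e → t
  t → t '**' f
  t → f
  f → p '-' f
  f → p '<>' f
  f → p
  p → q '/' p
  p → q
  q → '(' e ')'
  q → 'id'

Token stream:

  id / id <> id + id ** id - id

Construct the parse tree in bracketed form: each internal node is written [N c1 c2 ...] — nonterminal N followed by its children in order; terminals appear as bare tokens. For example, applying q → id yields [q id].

e
e + t
t + t
f + t
p <> f + t
q / p <> f + t
id / p <> f + t
id / q <> f + t
id / id <> f + t
id / id <> p + t
id / id <> q + t
id / id <> id + t
id / id <> id + t ** f
id / id <> id + f ** f
id / id <> id + p ** f
id / id <> id + q ** f
id / id <> id + id ** f
id / id <> id + id ** p - f
id / id <> id + id ** q - f
id / id <> id + id ** id - f
id / id <> id + id ** id - p
id / id <> id + id ** id - q
id / id <> id + id ** id - id

[e [e [t [f [p [q id] / [p [q id]]] <> [f [p [q id]]]]]] + [t [t [f [p [q id]]]] ** [f [p [q id]] - [f [p [q id]]]]]]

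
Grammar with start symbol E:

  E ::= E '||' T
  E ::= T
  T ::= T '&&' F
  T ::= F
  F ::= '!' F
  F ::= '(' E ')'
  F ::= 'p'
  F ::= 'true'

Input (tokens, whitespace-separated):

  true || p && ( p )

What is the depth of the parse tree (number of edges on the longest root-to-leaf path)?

6

[E [E [T [F true]]] || [T [T [F p]] && [F ( [E [T [F p]]] )]]]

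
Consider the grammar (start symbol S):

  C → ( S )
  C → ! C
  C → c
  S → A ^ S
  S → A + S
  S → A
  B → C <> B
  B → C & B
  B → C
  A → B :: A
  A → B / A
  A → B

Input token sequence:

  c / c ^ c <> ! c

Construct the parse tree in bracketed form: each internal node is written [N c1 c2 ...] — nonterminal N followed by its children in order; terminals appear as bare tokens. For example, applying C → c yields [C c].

S
A ^ S
B / A ^ S
C / A ^ S
c / A ^ S
c / B ^ S
c / C ^ S
c / c ^ S
c / c ^ A
c / c ^ B
c / c ^ C <> B
c / c ^ c <> B
c / c ^ c <> C
c / c ^ c <> ! C
c / c ^ c <> ! c

[S [A [B [C c]] / [A [B [C c]]]] ^ [S [A [B [C c] <> [B [C ! [C c]]]]]]]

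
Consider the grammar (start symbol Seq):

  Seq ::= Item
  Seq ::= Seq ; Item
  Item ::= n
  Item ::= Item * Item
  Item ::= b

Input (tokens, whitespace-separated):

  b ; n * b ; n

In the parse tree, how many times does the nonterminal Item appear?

5

[Seq [Seq [Seq [Item b]] ; [Item [Item n] * [Item b]]] ; [Item n]]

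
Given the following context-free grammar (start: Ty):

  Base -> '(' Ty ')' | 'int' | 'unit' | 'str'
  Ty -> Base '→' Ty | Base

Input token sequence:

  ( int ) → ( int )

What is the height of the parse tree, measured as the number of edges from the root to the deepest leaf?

[Ty [Base ( [Ty [Base int]] )] → [Ty [Base ( [Ty [Base int]] )]]]

5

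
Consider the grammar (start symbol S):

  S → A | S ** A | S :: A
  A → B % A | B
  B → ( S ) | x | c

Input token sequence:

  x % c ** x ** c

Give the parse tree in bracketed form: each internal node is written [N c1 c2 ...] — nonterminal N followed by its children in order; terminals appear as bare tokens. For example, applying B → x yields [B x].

S
S ** A
S ** A ** A
A ** A ** A
B % A ** A ** A
x % A ** A ** A
x % B ** A ** A
x % c ** A ** A
x % c ** B ** A
x % c ** x ** A
x % c ** x ** B
x % c ** x ** c

[S [S [S [A [B x] % [A [B c]]]] ** [A [B x]]] ** [A [B c]]]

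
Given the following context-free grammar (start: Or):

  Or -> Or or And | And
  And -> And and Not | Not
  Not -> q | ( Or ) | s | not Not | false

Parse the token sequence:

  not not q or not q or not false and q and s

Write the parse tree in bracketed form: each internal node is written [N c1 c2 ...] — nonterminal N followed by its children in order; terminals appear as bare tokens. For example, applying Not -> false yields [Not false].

Or
Or or And
Or or And or And
And or And or And
Not or And or And
not Not or And or And
not not Not or And or And
not not q or And or And
not not q or Not or And
not not q or not Not or And
not not q or not q or And
not not q or not q or And and Not
not not q or not q or And and Not and Not
not not q or not q or Not and Not and Not
not not q or not q or not Not and Not and Not
not not q or not q or not false and Not and Not
not not q or not q or not false and q and Not
not not q or not q or not false and q and s

[Or [Or [Or [And [Not not [Not not [Not q]]]]] or [And [Not not [Not q]]]] or [And [And [And [Not not [Not false]]] and [Not q]] and [Not s]]]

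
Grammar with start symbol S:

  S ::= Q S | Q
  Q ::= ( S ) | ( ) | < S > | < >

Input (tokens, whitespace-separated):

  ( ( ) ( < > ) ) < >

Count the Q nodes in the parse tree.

5

[S [Q ( [S [Q ( )] [S [Q ( [S [Q < >]] )]]] )] [S [Q < >]]]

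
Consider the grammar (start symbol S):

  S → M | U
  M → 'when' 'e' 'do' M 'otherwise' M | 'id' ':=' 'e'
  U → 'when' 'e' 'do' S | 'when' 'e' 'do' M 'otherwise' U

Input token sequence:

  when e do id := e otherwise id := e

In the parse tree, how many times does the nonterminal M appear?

[S [M when e do [M id := e] otherwise [M id := e]]]

3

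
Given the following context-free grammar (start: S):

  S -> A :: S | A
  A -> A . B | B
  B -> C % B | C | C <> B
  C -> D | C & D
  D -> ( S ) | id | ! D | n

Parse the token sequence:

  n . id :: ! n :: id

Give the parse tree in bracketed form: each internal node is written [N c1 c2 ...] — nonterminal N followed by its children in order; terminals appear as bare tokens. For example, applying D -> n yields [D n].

[S [A [A [B [C [D n]]]] . [B [C [D id]]]] :: [S [A [B [C [D ! [D n]]]]] :: [S [A [B [C [D id]]]]]]]

S
A :: S
A . B :: S
B . B :: S
C . B :: S
D . B :: S
n . B :: S
n . C :: S
n . D :: S
n . id :: S
n . id :: A :: S
n . id :: B :: S
n . id :: C :: S
n . id :: D :: S
n . id :: ! D :: S
n . id :: ! n :: S
n . id :: ! n :: A
n . id :: ! n :: B
n . id :: ! n :: C
n . id :: ! n :: D
n . id :: ! n :: id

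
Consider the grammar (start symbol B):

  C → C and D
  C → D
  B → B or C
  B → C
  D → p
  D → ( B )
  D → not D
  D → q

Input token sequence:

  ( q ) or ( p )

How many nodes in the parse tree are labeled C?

4

[B [B [C [D ( [B [C [D q]]] )]]] or [C [D ( [B [C [D p]]] )]]]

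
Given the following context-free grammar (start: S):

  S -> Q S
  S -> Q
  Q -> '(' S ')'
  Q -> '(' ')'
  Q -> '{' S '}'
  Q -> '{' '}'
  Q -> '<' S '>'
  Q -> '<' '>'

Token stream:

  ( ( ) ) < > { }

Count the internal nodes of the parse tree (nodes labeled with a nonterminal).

[S [Q ( [S [Q ( )]] )] [S [Q < >] [S [Q { }]]]]

8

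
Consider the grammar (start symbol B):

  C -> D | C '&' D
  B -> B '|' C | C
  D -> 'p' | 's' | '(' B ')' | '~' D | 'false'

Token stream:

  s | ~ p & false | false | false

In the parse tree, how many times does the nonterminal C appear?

5

[B [B [B [B [C [D s]]] | [C [C [D ~ [D p]]] & [D false]]] | [C [D false]]] | [C [D false]]]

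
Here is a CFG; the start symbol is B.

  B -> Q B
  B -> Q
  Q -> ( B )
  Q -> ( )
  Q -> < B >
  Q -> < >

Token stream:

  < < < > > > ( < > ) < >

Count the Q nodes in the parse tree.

6

[B [Q < [B [Q < [B [Q < >]] >]] >] [B [Q ( [B [Q < >]] )] [B [Q < >]]]]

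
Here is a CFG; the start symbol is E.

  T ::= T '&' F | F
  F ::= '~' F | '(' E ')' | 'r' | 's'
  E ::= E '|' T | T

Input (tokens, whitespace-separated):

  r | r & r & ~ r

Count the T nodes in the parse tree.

[E [E [T [F r]]] | [T [T [T [F r]] & [F r]] & [F ~ [F r]]]]

4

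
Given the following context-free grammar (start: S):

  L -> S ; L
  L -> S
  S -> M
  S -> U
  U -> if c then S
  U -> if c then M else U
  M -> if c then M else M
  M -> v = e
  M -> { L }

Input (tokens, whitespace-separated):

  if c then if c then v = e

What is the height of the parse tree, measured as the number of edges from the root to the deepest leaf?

[S [U if c then [S [U if c then [S [M v = e]]]]]]

6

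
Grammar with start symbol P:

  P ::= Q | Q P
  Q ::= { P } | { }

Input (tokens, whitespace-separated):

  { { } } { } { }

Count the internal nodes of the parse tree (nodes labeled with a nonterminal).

8

[P [Q { [P [Q { }]] }] [P [Q { }] [P [Q { }]]]]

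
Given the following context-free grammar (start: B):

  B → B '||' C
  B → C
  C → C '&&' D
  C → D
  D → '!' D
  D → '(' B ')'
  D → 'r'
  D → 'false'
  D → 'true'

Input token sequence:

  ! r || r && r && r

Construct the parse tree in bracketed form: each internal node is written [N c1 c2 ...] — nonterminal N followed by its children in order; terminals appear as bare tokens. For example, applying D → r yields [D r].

[B [B [C [D ! [D r]]]] || [C [C [C [D r]] && [D r]] && [D r]]]

B
B || C
C || C
D || C
! D || C
! r || C
! r || C && D
! r || C && D && D
! r || D && D && D
! r || r && D && D
! r || r && r && D
! r || r && r && r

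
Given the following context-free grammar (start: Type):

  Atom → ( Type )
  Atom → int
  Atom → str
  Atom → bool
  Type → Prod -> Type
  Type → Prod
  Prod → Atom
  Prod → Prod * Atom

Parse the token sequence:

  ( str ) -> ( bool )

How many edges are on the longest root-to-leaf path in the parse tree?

[Type [Prod [Atom ( [Type [Prod [Atom str]]] )]] -> [Type [Prod [Atom ( [Type [Prod [Atom bool]]] )]]]]

7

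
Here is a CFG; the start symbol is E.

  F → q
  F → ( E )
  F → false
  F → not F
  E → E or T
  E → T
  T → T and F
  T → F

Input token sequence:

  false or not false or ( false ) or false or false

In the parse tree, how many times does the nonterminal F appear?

[E [E [E [E [E [T [F false]]] or [T [F not [F false]]]] or [T [F ( [E [T [F false]]] )]]] or [T [F false]]] or [T [F false]]]

7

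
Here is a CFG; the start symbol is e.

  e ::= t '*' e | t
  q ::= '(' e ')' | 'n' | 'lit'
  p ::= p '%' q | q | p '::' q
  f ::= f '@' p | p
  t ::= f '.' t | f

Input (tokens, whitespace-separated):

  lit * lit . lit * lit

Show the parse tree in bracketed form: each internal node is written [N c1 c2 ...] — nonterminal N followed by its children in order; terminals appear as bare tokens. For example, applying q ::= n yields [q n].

[e [t [f [p [q lit]]]] * [e [t [f [p [q lit]]] . [t [f [p [q lit]]]]] * [e [t [f [p [q lit]]]]]]]

e
t * e
f * e
p * e
q * e
lit * e
lit * t * e
lit * f . t * e
lit * p . t * e
lit * q . t * e
lit * lit . t * e
lit * lit . f * e
lit * lit . p * e
lit * lit . q * e
lit * lit . lit * e
lit * lit . lit * t
lit * lit . lit * f
lit * lit . lit * p
lit * lit . lit * q
lit * lit . lit * lit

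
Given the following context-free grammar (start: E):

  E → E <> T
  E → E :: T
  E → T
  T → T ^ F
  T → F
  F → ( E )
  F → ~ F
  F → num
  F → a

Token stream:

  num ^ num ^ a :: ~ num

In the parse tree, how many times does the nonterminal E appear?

[E [E [T [T [T [F num]] ^ [F num]] ^ [F a]]] :: [T [F ~ [F num]]]]

2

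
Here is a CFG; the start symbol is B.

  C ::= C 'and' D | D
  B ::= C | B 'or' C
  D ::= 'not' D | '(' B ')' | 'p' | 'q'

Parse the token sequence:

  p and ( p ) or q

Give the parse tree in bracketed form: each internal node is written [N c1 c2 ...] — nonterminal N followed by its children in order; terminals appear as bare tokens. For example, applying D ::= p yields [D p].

[B [B [C [C [D p]] and [D ( [B [C [D p]]] )]]] or [C [D q]]]

B
B or C
C or C
C and D or C
D and D or C
p and D or C
p and ( B ) or C
p and ( C ) or C
p and ( D ) or C
p and ( p ) or C
p and ( p ) or D
p and ( p ) or q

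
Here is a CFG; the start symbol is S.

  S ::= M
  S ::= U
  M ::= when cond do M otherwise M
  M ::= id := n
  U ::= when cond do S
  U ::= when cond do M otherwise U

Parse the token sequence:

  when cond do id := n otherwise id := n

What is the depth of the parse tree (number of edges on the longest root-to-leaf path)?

[S [M when cond do [M id := n] otherwise [M id := n]]]

3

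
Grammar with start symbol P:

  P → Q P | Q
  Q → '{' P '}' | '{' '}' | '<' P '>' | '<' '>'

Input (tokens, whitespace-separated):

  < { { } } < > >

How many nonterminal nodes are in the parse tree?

8

[P [Q < [P [Q { [P [Q { }]] }] [P [Q < >]]] >]]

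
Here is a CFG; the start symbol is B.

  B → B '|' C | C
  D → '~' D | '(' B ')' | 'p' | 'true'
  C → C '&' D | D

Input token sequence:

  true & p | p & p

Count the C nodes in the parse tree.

4

[B [B [C [C [D true]] & [D p]]] | [C [C [D p]] & [D p]]]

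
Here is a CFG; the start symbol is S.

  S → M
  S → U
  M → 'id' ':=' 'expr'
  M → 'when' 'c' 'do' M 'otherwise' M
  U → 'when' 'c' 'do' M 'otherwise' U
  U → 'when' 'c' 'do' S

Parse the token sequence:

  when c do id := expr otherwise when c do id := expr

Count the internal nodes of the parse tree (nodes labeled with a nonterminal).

6

[S [U when c do [M id := expr] otherwise [U when c do [S [M id := expr]]]]]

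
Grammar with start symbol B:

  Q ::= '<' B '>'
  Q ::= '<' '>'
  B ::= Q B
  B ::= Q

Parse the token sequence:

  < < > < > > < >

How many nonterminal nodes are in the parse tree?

[B [Q < [B [Q < >] [B [Q < >]]] >] [B [Q < >]]]

8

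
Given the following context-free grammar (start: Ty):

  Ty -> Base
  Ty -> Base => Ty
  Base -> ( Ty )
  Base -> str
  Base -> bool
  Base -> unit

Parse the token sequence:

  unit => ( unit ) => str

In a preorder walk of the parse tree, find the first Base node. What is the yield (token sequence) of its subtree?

unit

[Ty [Base unit] => [Ty [Base ( [Ty [Base unit]] )] => [Ty [Base str]]]]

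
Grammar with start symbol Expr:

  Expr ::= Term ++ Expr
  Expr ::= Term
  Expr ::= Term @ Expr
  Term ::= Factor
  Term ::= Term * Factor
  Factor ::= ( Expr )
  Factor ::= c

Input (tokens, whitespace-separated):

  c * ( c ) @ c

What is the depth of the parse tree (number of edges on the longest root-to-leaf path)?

[Expr [Term [Term [Factor c]] * [Factor ( [Expr [Term [Factor c]]] )]] @ [Expr [Term [Factor c]]]]

6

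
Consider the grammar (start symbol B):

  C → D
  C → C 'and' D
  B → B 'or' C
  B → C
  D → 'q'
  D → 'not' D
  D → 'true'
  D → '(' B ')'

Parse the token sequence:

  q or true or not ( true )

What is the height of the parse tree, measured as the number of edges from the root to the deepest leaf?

[B [B [B [C [D q]]] or [C [D true]]] or [C [D not [D ( [B [C [D true]]] )]]]]

7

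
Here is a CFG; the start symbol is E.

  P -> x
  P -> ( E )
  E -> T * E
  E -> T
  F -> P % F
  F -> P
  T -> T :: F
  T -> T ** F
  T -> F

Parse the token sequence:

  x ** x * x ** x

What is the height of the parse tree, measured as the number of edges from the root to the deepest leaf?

[E [T [T [F [P x]]] ** [F [P x]]] * [E [T [T [F [P x]]] ** [F [P x]]]]]

6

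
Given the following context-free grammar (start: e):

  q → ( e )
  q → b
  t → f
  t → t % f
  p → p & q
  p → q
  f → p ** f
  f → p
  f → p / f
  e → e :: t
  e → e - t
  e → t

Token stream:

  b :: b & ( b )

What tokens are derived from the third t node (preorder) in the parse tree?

b

[e [e [t [f [p [q b]]]]] :: [t [f [p [p [q b]] & [q ( [e [t [f [p [q b]]]]] )]]]]]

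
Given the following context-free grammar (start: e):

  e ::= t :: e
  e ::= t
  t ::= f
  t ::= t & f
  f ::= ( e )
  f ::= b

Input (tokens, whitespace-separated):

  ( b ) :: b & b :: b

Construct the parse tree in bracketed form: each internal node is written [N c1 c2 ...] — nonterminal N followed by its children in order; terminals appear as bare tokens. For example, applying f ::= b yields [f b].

[e [t [f ( [e [t [f b]]] )]] :: [e [t [t [f b]] & [f b]] :: [e [t [f b]]]]]

e
t :: e
f :: e
( e ) :: e
( t ) :: e
( f ) :: e
( b ) :: e
( b ) :: t :: e
( b ) :: t & f :: e
( b ) :: f & f :: e
( b ) :: b & f :: e
( b ) :: b & b :: e
( b ) :: b & b :: t
( b ) :: b & b :: f
( b ) :: b & b :: b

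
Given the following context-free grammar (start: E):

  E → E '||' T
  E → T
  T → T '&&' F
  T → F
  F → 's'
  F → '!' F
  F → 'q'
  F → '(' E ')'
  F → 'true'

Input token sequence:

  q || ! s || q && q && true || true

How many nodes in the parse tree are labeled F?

[E [E [E [E [T [F q]]] || [T [F ! [F s]]]] || [T [T [T [F q]] && [F q]] && [F true]]] || [T [F true]]]

7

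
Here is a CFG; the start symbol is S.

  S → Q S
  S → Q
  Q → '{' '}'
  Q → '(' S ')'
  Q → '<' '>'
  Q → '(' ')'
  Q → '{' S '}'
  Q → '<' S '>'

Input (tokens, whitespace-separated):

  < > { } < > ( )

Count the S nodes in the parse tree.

[S [Q < >] [S [Q { }] [S [Q < >] [S [Q ( )]]]]]

4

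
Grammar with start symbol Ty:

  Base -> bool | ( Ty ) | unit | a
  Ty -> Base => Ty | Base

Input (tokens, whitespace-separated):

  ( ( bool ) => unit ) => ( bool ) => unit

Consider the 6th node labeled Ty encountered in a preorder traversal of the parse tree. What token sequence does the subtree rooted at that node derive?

[Ty [Base ( [Ty [Base ( [Ty [Base bool]] )] => [Ty [Base unit]]] )] => [Ty [Base ( [Ty [Base bool]] )] => [Ty [Base unit]]]]

bool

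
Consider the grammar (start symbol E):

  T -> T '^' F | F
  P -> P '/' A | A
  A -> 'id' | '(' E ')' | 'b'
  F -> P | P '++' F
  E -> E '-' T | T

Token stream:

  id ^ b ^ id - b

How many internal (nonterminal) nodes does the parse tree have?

18

[E [E [T [T [T [F [P [A id]]]] ^ [F [P [A b]]]] ^ [F [P [A id]]]]] - [T [F [P [A b]]]]]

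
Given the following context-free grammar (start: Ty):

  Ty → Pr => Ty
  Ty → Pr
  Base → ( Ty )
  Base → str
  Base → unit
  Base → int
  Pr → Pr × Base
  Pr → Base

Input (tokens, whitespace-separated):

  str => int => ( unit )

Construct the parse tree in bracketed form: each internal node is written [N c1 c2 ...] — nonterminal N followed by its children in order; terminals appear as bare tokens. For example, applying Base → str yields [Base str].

Ty
Pr => Ty
Base => Ty
str => Ty
str => Pr => Ty
str => Base => Ty
str => int => Ty
str => int => Pr
str => int => Base
str => int => ( Ty )
str => int => ( Pr )
str => int => ( Base )
str => int => ( unit )

[Ty [Pr [Base str]] => [Ty [Pr [Base int]] => [Ty [Pr [Base ( [Ty [Pr [Base unit]]] )]]]]]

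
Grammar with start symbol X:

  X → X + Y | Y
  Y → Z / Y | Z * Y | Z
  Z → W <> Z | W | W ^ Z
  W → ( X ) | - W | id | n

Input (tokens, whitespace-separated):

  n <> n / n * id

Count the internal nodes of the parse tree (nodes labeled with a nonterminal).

[X [Y [Z [W n] <> [Z [W n]]] / [Y [Z [W n]] * [Y [Z [W id]]]]]]

12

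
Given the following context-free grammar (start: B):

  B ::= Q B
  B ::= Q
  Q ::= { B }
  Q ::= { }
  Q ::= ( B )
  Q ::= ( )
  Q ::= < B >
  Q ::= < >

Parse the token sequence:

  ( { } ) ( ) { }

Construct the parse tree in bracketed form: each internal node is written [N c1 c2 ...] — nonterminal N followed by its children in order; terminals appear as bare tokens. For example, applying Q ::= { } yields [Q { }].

[B [Q ( [B [Q { }]] )] [B [Q ( )] [B [Q { }]]]]

B
Q B
( B ) B
( Q ) B
( { } ) B
( { } ) Q B
( { } ) ( ) B
( { } ) ( ) Q
( { } ) ( ) { }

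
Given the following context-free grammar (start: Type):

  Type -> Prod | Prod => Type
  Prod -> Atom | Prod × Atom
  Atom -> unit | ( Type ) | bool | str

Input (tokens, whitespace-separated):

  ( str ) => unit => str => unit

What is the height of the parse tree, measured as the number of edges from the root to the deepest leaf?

[Type [Prod [Atom ( [Type [Prod [Atom str]]] )]] => [Type [Prod [Atom unit]] => [Type [Prod [Atom str]] => [Type [Prod [Atom unit]]]]]]

6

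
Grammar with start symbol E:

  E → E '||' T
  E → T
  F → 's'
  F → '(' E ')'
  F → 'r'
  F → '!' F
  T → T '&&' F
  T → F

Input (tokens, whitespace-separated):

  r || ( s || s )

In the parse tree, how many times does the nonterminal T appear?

[E [E [T [F r]]] || [T [F ( [E [E [T [F s]]] || [T [F s]]] )]]]

4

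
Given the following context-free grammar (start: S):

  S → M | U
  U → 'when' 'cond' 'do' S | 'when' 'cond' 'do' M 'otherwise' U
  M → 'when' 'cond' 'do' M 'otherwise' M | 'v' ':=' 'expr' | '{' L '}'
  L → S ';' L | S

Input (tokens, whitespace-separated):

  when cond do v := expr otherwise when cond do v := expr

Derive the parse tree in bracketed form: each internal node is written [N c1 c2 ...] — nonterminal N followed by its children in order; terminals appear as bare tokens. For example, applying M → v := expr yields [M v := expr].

S
U
when cond do M otherwise U
when cond do v := expr otherwise U
when cond do v := expr otherwise when cond do S
when cond do v := expr otherwise when cond do M
when cond do v := expr otherwise when cond do v := expr

[S [U when cond do [M v := expr] otherwise [U when cond do [S [M v := expr]]]]]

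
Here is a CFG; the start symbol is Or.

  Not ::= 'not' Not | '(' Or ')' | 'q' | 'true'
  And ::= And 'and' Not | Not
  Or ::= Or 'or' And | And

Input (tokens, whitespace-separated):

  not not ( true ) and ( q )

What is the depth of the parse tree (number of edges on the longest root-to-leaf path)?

[Or [And [And [Not not [Not not [Not ( [Or [And [Not true]]] )]]]] and [Not ( [Or [And [Not q]]] )]]]

9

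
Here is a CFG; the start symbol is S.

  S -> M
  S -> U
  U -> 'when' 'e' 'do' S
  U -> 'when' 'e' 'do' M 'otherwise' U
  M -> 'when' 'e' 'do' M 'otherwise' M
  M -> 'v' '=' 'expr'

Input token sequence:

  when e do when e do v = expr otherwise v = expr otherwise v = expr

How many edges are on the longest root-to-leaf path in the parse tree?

4

[S [M when e do [M when e do [M v = expr] otherwise [M v = expr]] otherwise [M v = expr]]]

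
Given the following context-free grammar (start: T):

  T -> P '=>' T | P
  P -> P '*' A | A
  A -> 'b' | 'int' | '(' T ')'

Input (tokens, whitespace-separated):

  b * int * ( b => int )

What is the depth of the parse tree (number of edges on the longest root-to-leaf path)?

[T [P [P [P [A b]] * [A int]] * [A ( [T [P [A b]] => [T [P [A int]]]] )]]]

7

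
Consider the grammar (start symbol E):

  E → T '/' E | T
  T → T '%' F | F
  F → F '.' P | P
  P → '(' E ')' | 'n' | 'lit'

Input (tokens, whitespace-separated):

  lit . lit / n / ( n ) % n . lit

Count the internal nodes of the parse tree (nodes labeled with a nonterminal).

23

[E [T [F [F [P lit]] . [P lit]]] / [E [T [F [P n]]] / [E [T [T [F [P ( [E [T [F [P n]]]] )]]] % [F [F [P n]] . [P lit]]]]]]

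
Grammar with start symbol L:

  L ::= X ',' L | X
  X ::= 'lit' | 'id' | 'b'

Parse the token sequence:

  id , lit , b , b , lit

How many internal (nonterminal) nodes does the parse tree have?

[L [X id] , [L [X lit] , [L [X b] , [L [X b] , [L [X lit]]]]]]

10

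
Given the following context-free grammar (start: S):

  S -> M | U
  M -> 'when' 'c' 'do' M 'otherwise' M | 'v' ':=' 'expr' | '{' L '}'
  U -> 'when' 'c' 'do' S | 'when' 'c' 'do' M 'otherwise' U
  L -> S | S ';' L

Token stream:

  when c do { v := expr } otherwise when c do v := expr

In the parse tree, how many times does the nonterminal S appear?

3

[S [U when c do [M { [L [S [M v := expr]]] }] otherwise [U when c do [S [M v := expr]]]]]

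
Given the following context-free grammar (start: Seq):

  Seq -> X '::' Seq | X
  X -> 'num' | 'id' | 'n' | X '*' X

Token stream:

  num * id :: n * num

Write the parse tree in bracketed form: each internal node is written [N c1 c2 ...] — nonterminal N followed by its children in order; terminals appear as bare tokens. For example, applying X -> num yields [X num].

Seq
X :: Seq
X * X :: Seq
num * X :: Seq
num * id :: Seq
num * id :: X
num * id :: X * X
num * id :: n * X
num * id :: n * num

[Seq [X [X num] * [X id]] :: [Seq [X [X n] * [X num]]]]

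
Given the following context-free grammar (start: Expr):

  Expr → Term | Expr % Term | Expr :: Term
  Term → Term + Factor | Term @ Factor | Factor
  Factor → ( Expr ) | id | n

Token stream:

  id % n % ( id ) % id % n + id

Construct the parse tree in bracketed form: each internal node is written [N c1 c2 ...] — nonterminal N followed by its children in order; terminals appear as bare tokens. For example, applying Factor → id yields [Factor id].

[Expr [Expr [Expr [Expr [Expr [Term [Factor id]]] % [Term [Factor n]]] % [Term [Factor ( [Expr [Term [Factor id]]] )]]] % [Term [Factor id]]] % [Term [Term [Factor n]] + [Factor id]]]

Expr
Expr % Term
Expr % Term % Term
Expr % Term % Term % Term
Expr % Term % Term % Term % Term
Term % Term % Term % Term % Term
Factor % Term % Term % Term % Term
id % Term % Term % Term % Term
id % Factor % Term % Term % Term
id % n % Term % Term % Term
id % n % Factor % Term % Term
id % n % ( Expr ) % Term % Term
id % n % ( Term ) % Term % Term
id % n % ( Factor ) % Term % Term
id % n % ( id ) % Term % Term
id % n % ( id ) % Factor % Term
id % n % ( id ) % id % Term
id % n % ( id ) % id % Term + Factor
id % n % ( id ) % id % Factor + Factor
id % n % ( id ) % id % n + Factor
id % n % ( id ) % id % n + id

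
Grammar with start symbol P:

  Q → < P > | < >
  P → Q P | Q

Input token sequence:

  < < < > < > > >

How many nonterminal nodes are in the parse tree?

[P [Q < [P [Q < [P [Q < >] [P [Q < >]]] >]] >]]

8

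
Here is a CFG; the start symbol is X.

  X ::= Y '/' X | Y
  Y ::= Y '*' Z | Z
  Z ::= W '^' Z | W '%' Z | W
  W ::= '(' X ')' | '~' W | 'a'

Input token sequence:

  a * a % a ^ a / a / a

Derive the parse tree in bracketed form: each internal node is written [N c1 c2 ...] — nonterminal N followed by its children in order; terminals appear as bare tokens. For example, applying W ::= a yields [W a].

X
Y / X
Y * Z / X
Z * Z / X
W * Z / X
a * Z / X
a * W % Z / X
a * a % Z / X
a * a % W ^ Z / X
a * a % a ^ Z / X
a * a % a ^ W / X
a * a % a ^ a / X
a * a % a ^ a / Y / X
a * a % a ^ a / Z / X
a * a % a ^ a / W / X
a * a % a ^ a / a / X
a * a % a ^ a / a / Y
a * a % a ^ a / a / Z
a * a % a ^ a / a / W
a * a % a ^ a / a / a

[X [Y [Y [Z [W a]]] * [Z [W a] % [Z [W a] ^ [Z [W a]]]]] / [X [Y [Z [W a]]] / [X [Y [Z [W a]]]]]]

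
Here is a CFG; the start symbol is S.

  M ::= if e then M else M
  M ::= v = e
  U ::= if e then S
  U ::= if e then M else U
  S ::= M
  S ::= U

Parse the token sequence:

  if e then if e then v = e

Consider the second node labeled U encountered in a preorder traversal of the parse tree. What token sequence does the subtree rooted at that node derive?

if e then v = e

[S [U if e then [S [U if e then [S [M v = e]]]]]]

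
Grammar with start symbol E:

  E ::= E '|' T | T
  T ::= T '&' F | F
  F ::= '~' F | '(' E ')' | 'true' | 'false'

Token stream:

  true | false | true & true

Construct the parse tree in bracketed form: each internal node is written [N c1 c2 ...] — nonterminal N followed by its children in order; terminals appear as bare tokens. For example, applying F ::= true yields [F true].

E
E | T
E | T | T
T | T | T
F | T | T
true | T | T
true | F | T
true | false | T
true | false | T & F
true | false | F & F
true | false | true & F
true | false | true & true

[E [E [E [T [F true]]] | [T [F false]]] | [T [T [F true]] & [F true]]]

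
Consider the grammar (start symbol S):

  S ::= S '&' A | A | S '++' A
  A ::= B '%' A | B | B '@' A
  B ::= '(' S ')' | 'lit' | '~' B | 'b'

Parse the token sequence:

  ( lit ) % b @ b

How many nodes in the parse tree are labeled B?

[S [A [B ( [S [A [B lit]]] )] % [A [B b] @ [A [B b]]]]]

4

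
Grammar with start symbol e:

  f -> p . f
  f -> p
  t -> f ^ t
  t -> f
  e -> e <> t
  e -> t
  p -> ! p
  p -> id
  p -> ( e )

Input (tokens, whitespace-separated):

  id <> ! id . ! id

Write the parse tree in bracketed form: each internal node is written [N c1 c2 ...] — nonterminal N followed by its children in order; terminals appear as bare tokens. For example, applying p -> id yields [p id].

e
e <> t
t <> t
f <> t
p <> t
id <> t
id <> f
id <> p . f
id <> ! p . f
id <> ! id . f
id <> ! id . p
id <> ! id . ! p
id <> ! id . ! id

[e [e [t [f [p id]]]] <> [t [f [p ! [p id]] . [f [p ! [p id]]]]]]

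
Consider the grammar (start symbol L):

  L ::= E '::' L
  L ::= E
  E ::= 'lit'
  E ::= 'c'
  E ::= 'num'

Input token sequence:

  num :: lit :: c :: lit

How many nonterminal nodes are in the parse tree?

[L [E num] :: [L [E lit] :: [L [E c] :: [L [E lit]]]]]

8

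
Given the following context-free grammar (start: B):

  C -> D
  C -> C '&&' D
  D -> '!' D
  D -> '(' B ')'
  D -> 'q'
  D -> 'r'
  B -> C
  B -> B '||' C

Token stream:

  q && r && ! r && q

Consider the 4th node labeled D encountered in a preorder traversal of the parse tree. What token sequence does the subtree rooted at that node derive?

[B [C [C [C [C [D q]] && [D r]] && [D ! [D r]]] && [D q]]]

r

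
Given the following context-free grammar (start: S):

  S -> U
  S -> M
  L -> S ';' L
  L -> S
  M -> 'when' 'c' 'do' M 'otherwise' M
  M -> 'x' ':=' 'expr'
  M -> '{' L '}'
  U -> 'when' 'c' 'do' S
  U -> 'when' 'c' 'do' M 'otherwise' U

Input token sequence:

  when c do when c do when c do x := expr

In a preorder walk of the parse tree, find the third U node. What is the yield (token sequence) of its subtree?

when c do x := expr

[S [U when c do [S [U when c do [S [U when c do [S [M x := expr]]]]]]]]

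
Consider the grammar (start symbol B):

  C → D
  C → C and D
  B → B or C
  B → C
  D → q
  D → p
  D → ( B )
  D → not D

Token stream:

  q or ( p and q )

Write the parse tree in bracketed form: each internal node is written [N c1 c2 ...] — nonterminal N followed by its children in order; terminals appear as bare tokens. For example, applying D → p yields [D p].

B
B or C
C or C
D or C
q or C
q or D
q or ( B )
q or ( C )
q or ( C and D )
q or ( D and D )
q or ( p and D )
q or ( p and q )

[B [B [C [D q]]] or [C [D ( [B [C [C [D p]] and [D q]]] )]]]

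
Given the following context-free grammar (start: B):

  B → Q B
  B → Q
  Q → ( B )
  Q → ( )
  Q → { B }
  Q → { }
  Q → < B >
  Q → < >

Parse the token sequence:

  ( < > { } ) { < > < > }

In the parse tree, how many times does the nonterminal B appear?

[B [Q ( [B [Q < >] [B [Q { }]]] )] [B [Q { [B [Q < >] [B [Q < >]]] }]]]

6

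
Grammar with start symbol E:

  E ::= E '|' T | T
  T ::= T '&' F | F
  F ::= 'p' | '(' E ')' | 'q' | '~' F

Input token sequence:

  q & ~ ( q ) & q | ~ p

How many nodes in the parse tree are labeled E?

3

[E [E [T [T [T [F q]] & [F ~ [F ( [E [T [F q]]] )]]] & [F q]]] | [T [F ~ [F p]]]]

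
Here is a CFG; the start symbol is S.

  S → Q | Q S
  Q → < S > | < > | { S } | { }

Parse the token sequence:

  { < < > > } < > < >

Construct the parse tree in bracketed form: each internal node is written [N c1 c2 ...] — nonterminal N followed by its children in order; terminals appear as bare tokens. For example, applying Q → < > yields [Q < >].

S
Q S
{ S } S
{ Q } S
{ < S > } S
{ < Q > } S
{ < < > > } S
{ < < > > } Q S
{ < < > > } < > S
{ < < > > } < > Q
{ < < > > } < > < >

[S [Q { [S [Q < [S [Q < >]] >]] }] [S [Q < >] [S [Q < >]]]]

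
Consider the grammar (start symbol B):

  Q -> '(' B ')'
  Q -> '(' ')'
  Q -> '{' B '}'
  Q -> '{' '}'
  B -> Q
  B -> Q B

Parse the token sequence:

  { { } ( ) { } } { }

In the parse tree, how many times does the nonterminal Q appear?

[B [Q { [B [Q { }] [B [Q ( )] [B [Q { }]]]] }] [B [Q { }]]]

5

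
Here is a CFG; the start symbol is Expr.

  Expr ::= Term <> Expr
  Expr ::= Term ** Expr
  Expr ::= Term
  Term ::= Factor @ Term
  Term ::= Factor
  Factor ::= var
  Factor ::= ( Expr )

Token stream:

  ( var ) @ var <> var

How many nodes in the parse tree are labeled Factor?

[Expr [Term [Factor ( [Expr [Term [Factor var]]] )] @ [Term [Factor var]]] <> [Expr [Term [Factor var]]]]

4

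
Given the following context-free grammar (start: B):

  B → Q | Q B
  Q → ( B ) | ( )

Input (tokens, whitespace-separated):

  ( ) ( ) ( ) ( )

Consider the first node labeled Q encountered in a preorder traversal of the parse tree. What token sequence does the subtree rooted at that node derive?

[B [Q ( )] [B [Q ( )] [B [Q ( )] [B [Q ( )]]]]]

( )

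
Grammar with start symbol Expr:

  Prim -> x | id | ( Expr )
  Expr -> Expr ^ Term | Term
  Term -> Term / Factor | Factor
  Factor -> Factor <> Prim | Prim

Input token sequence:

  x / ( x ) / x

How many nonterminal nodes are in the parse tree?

[Expr [Term [Term [Term [Factor [Prim x]]] / [Factor [Prim ( [Expr [Term [Factor [Prim x]]]] )]]] / [Factor [Prim x]]]]

14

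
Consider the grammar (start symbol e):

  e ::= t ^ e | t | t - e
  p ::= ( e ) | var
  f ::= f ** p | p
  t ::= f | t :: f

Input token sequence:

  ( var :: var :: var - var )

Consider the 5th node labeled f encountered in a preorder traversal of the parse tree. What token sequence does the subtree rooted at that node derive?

[e [t [f [p ( [e [t [t [t [f [p var]]] :: [f [p var]]] :: [f [p var]]] - [e [t [f [p var]]]]] )]]]]

var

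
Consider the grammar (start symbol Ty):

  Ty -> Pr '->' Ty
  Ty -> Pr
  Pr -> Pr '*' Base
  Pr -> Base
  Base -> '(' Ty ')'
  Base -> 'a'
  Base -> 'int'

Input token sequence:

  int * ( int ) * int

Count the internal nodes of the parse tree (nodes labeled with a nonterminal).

10

[Ty [Pr [Pr [Pr [Base int]] * [Base ( [Ty [Pr [Base int]]] )]] * [Base int]]]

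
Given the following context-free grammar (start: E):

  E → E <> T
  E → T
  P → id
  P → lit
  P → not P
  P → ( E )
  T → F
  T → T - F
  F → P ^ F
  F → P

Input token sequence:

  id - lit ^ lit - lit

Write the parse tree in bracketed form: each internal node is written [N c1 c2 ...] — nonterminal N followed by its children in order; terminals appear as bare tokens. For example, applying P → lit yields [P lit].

E
T
T - F
T - F - F
F - F - F
P - F - F
id - F - F
id - P ^ F - F
id - lit ^ F - F
id - lit ^ P - F
id - lit ^ lit - F
id - lit ^ lit - P
id - lit ^ lit - lit

[E [T [T [T [F [P id]]] - [F [P lit] ^ [F [P lit]]]] - [F [P lit]]]]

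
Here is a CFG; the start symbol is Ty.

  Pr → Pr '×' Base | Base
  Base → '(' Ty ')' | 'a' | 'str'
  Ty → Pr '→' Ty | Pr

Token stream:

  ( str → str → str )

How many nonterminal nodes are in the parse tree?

12

[Ty [Pr [Base ( [Ty [Pr [Base str]] → [Ty [Pr [Base str]] → [Ty [Pr [Base str]]]]] )]]]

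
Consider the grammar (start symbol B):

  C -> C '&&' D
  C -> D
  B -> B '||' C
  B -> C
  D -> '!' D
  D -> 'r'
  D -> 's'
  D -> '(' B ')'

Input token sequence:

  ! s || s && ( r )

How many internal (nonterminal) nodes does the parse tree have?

[B [B [C [D ! [D s]]]] || [C [C [D s]] && [D ( [B [C [D r]]] )]]]

12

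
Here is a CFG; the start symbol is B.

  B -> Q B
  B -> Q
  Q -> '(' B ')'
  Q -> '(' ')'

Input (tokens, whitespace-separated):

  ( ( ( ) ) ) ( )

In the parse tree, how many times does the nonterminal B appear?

[B [Q ( [B [Q ( [B [Q ( )]] )]] )] [B [Q ( )]]]

4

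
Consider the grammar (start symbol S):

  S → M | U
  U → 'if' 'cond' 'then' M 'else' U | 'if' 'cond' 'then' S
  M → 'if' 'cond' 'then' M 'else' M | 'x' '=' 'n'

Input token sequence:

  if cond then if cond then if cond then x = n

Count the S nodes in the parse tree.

4

[S [U if cond then [S [U if cond then [S [U if cond then [S [M x = n]]]]]]]]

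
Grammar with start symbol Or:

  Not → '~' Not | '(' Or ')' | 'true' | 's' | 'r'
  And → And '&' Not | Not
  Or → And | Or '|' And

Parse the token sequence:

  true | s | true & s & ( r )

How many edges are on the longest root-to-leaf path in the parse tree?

6

[Or [Or [Or [And [Not true]]] | [And [Not s]]] | [And [And [And [Not true]] & [Not s]] & [Not ( [Or [And [Not r]]] )]]]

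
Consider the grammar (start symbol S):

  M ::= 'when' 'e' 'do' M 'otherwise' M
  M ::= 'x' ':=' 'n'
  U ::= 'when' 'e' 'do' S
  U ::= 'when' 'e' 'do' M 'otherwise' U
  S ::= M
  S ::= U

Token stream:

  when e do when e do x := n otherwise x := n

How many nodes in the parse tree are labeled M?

3

[S [U when e do [S [M when e do [M x := n] otherwise [M x := n]]]]]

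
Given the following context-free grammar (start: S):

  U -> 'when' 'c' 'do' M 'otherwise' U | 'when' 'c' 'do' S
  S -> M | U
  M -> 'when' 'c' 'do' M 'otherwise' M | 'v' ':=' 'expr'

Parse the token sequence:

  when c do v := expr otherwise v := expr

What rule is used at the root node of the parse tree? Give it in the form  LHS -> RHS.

S -> M

[S [M when c do [M v := expr] otherwise [M v := expr]]]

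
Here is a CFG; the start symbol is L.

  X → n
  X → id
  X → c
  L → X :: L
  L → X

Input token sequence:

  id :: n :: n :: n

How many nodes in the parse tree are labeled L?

4

[L [X id] :: [L [X n] :: [L [X n] :: [L [X n]]]]]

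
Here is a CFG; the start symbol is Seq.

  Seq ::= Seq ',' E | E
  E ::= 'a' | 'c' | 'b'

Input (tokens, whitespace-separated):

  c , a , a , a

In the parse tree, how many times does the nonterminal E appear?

[Seq [Seq [Seq [Seq [E c]] , [E a]] , [E a]] , [E a]]

4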